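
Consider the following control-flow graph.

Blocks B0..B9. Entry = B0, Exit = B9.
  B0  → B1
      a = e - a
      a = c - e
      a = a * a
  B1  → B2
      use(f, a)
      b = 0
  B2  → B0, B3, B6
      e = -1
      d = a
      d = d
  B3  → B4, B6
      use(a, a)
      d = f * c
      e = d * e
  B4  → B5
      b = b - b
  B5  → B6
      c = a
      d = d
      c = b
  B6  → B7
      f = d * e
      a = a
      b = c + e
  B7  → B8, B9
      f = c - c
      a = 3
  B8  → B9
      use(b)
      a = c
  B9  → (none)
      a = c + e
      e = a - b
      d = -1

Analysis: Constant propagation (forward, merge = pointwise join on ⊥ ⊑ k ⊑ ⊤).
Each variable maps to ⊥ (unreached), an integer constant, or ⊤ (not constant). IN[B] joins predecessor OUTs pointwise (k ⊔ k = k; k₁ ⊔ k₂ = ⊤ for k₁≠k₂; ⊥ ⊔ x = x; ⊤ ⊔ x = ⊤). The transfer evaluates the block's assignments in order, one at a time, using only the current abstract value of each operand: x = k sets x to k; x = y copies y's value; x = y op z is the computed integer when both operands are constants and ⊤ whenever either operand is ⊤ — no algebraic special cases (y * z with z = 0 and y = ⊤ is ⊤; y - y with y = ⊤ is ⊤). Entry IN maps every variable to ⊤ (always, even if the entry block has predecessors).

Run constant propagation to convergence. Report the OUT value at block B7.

Answer: {a: 3, b: ⊤, c: ⊤, d: ⊤, e: ⊤, f: ⊤}

Trace:
Fixpoint table:
  B0: | IN=(all ⊤) | OUT=(all ⊤)
  B1: | IN=(all ⊤) | OUT={b:0; rest ⊤}
  B2: | IN={b:0; rest ⊤} | OUT={b:0, e:-1; rest ⊤}
  B3: | IN={b:0, e:-1; rest ⊤} | OUT={b:0; rest ⊤}
  B4: | IN={b:0; rest ⊤} | OUT={b:0; rest ⊤}
  B5: | IN={b:0; rest ⊤} | OUT={b:0, c:0; rest ⊤}
  B6: | IN={b:0; rest ⊤} | OUT=(all ⊤)
  B7: | IN=(all ⊤) | OUT={a:3; rest ⊤}
  B8: | IN={a:3; rest ⊤} | OUT=(all ⊤)
  B9: | IN=(all ⊤) | OUT={d:-1; rest ⊤}

Merge at B7: IN[B7] = OUT[B6] = {a: ⊤, b: ⊤, c: ⊤, d: ⊤, e: ⊤, f: ⊤}
Applying B7's transfer function to that IN value gives OUT[B7] (row B7 above).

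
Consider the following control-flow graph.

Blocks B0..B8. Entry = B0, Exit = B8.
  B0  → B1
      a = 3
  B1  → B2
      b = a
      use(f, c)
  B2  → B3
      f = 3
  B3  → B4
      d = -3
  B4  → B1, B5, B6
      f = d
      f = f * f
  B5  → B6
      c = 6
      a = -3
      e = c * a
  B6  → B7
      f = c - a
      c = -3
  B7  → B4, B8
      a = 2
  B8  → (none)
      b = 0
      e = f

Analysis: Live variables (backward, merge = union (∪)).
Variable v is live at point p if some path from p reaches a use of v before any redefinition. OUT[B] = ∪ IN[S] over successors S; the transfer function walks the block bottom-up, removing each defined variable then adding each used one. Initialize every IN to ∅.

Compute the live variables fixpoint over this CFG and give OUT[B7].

Per-block solution:
  B0:   IN={c, f}   OUT={a, c, f}
  B1:   IN={a, c, f}   OUT={a, c}
  B2:   IN={a, c}   OUT={a, c}
  B3:   IN={a, c}   OUT={a, c, d}
  B4:   IN={a, c, d}   OUT={a, c, d, f}
  B5:   IN={d}   OUT={a, c, d}
  B6:   IN={a, c, d}   OUT={c, d, f}
  B7:   IN={c, d, f}   OUT={a, c, d, f}
  B8:   IN={f}   OUT={}

Merge at B7: OUT[B7] = IN[B4] ⊔ IN[B8] = {a, c, d, f}

Answer: {a, c, d, f}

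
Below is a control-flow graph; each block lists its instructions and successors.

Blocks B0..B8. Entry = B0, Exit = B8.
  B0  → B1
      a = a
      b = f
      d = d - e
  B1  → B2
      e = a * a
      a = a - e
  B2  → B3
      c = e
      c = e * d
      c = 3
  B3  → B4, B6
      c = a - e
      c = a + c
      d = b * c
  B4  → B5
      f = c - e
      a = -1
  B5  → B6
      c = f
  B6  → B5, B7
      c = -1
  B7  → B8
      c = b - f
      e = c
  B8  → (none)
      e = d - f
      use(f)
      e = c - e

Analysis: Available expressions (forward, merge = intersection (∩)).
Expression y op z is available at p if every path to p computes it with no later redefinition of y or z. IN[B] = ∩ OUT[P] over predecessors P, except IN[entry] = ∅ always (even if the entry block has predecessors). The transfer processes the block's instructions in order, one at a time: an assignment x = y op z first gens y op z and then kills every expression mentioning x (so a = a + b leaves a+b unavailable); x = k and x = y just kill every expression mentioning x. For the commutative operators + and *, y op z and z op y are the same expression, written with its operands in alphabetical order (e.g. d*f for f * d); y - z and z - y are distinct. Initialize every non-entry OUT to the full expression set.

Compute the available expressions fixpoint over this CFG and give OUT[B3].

Answer: {a-e, b*c}

Working:
Converged values:
  B0:  IN={}  OUT={}
  B1:  IN={}  OUT={}
  B2:  IN={}  OUT={d*e}
  B3:  IN={d*e}  OUT={a-e, b*c}
  B4:  IN={a-e, b*c}  OUT={b*c, c-e}
  B5:  IN={}  OUT={}
  B6:  IN={}  OUT={}
  B7:  IN={}  OUT={b-f}
  B8:  IN={b-f}  OUT={b-f, d-f}

Merge at B3: IN[B3] = OUT[B2] = {d*e}
Applying B3's transfer function to that IN value gives OUT[B3] (row B3 above).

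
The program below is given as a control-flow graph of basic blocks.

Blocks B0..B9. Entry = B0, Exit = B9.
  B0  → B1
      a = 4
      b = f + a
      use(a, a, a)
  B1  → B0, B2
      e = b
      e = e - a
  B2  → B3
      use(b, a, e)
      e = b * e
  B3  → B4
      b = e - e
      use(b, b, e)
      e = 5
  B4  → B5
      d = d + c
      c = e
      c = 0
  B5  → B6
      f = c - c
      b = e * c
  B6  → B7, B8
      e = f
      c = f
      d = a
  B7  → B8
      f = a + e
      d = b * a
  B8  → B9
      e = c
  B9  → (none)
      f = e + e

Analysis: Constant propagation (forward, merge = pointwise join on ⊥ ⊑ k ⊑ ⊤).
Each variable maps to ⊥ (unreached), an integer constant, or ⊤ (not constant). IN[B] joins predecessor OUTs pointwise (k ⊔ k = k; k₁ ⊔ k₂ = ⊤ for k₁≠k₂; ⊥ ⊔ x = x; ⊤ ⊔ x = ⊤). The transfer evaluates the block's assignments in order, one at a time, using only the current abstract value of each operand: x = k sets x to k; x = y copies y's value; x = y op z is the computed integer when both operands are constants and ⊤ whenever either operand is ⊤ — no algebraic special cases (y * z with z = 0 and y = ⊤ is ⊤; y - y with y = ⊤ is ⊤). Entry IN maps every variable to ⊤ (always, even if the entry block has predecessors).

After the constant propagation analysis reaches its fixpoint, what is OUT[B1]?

Converged values:
  B0: | IN=(all ⊤) | OUT={a:4; rest ⊤}
  B1: | IN={a:4; rest ⊤} | OUT={a:4; rest ⊤}
  B2: | IN={a:4; rest ⊤} | OUT={a:4; rest ⊤}
  B3: | IN={a:4; rest ⊤} | OUT={a:4, e:5; rest ⊤}
  B4: | IN={a:4, e:5; rest ⊤} | OUT={a:4, c:0, e:5; rest ⊤}
  B5: | IN={a:4, c:0, e:5; rest ⊤} | OUT={a:4, b:0, c:0, e:5, f:0; rest ⊤}
  B6: | IN={a:4, b:0, c:0, e:5, f:0; rest ⊤} | OUT={a:4, b:0, c:0, d:4, e:0, f:0; rest ⊤}
  B7: | IN={a:4, b:0, c:0, d:4, e:0, f:0; rest ⊤} | OUT={a:4, b:0, c:0, d:0, e:0, f:4; rest ⊤}
  B8: | IN={a:4, b:0, c:0, e:0; rest ⊤} | OUT={a:4, b:0, c:0, e:0; rest ⊤}
  B9: | IN={a:4, b:0, c:0, e:0; rest ⊤} | OUT={a:4, b:0, c:0, e:0, f:0; rest ⊤}

Merge at B1: IN[B1] = OUT[B0] = {a: 4, b: ⊤, c: ⊤, d: ⊤, e: ⊤, f: ⊤}
Applying B1's transfer function to that IN value gives OUT[B1] (row B1 above).

Answer: {a: 4, b: ⊤, c: ⊤, d: ⊤, e: ⊤, f: ⊤}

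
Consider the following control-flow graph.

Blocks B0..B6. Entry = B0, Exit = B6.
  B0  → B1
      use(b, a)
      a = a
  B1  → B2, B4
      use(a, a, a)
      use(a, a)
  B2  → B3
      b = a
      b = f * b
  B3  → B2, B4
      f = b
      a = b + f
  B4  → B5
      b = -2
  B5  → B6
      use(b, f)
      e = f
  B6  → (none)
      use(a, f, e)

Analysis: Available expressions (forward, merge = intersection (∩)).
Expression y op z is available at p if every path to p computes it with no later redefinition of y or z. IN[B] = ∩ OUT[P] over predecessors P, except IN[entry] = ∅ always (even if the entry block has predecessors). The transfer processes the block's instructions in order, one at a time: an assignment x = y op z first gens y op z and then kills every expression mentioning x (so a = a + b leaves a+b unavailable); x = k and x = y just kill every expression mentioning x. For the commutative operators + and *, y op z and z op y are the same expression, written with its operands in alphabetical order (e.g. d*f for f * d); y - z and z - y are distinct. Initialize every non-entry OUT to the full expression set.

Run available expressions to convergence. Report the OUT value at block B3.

Fixpoint table:
  B0:  IN={}  OUT={}
  B1:  IN={}  OUT={}
  B2:  IN={}  OUT={}
  B3:  IN={}  OUT={b+f}
  B4:  IN={}  OUT={}
  B5:  IN={}  OUT={}
  B6:  IN={}  OUT={}

Merge at B3: IN[B3] = OUT[B2] = {}
Applying B3's transfer function to that IN value gives OUT[B3] (row B3 above).

Answer: {b+f}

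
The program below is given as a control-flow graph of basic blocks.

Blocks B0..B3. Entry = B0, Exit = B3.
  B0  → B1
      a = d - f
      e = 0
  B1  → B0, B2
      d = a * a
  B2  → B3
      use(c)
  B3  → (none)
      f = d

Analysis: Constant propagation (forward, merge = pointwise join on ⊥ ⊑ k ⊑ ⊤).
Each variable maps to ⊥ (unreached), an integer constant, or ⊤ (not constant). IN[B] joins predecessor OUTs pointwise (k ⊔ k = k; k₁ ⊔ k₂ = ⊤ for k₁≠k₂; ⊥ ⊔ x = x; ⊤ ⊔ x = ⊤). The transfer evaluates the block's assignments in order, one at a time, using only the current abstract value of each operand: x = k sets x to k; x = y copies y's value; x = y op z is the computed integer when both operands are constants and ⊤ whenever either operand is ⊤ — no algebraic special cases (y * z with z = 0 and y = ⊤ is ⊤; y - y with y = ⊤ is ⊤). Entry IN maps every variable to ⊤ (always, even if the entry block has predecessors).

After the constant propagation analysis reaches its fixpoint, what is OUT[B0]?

Answer: {a: ⊤, b: ⊤, c: ⊤, d: ⊤, e: 0, f: ⊤}

Working:
Fixpoint table:
  B0: | IN=(all ⊤) | OUT={e:0; rest ⊤}
  B1: | IN={e:0; rest ⊤} | OUT={e:0; rest ⊤}
  B2: | IN={e:0; rest ⊤} | OUT={e:0; rest ⊤}
  B3: | IN={e:0; rest ⊤} | OUT={e:0; rest ⊤}

Merge at B0 (entry node, so the boundary value (all ⊤) is joined with the incoming edge(s)): IN[B0] = (all ⊤) ⊔ OUT[B1] = {a: ⊤, b: ⊤, c: ⊤, d: ⊤, e: ⊤, f: ⊤}
Applying B0's transfer function to that IN value gives OUT[B0] (row B0 above).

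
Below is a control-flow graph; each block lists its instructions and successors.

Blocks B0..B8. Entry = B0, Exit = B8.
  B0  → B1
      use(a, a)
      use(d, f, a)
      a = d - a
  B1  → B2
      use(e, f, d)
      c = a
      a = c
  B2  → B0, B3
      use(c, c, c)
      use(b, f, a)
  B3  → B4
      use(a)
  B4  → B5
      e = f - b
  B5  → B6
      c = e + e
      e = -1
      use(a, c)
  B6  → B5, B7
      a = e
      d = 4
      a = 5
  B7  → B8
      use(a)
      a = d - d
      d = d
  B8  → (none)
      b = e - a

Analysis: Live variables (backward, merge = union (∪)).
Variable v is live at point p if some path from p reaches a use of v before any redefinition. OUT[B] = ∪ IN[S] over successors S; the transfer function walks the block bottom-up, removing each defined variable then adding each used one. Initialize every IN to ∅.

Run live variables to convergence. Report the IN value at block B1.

Fixpoint table:
  B0:  IN={a, b, d, e, f}  OUT={a, b, d, e, f}
  B1:  IN={a, b, d, e, f}  OUT={a, b, c, d, e, f}
  B2:  IN={a, b, c, d, e, f}  OUT={a, b, d, e, f}
  B3:  IN={a, b, f}  OUT={a, b, f}
  B4:  IN={a, b, f}  OUT={a, e}
  B5:  IN={a, e}  OUT={e}
  B6:  IN={e}  OUT={a, d, e}
  B7:  IN={a, d, e}  OUT={a, e}
  B8:  IN={a, e}  OUT={}

Merge at B1: OUT[B1] = IN[B2] = {a, b, c, d, e, f}
Applying B1's transfer function to that OUT value gives IN[B1] (row B1 above).

Answer: {a, b, d, e, f}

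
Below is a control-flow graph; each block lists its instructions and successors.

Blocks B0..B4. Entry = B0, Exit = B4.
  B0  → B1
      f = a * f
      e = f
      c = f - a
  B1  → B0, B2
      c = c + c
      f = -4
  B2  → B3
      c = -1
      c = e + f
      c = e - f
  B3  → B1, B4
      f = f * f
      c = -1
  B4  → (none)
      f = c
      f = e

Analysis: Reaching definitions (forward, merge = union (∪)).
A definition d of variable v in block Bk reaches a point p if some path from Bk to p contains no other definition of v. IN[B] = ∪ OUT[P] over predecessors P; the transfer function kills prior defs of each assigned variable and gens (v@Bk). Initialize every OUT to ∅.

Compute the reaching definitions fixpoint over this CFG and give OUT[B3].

Answer: {c@B3, e@B0, f@B3}

Working:
Per-block solution:
  B0: | IN={c@B1, e@B0, f@B1} | OUT={c@B0, e@B0, f@B0}
  B1: | IN={c@B0, c@B3, e@B0, f@B0, f@B3} | OUT={c@B1, e@B0, f@B1}
  B2: | IN={c@B1, e@B0, f@B1} | OUT={c@B2, e@B0, f@B1}
  B3: | IN={c@B2, e@B0, f@B1} | OUT={c@B3, e@B0, f@B3}
  B4: | IN={c@B3, e@B0, f@B3} | OUT={c@B3, e@B0, f@B4}

Merge at B3: IN[B3] = OUT[B2] = {c@B2, e@B0, f@B1}
Applying B3's transfer function to that IN value gives OUT[B3] (row B3 above).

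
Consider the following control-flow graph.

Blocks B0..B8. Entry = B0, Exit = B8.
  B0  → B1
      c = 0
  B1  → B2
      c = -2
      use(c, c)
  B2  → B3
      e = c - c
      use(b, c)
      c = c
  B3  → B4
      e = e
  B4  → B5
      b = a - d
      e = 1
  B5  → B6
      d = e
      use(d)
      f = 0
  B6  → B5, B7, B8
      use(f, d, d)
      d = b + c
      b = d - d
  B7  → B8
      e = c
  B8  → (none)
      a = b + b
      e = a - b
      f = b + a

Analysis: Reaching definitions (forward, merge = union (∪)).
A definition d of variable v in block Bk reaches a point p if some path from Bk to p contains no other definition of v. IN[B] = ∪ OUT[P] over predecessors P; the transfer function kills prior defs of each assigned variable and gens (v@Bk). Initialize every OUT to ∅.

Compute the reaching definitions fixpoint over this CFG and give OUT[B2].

Per-block solution:
  B0:   IN={}   OUT={c@B0}
  B1:   IN={c@B0}   OUT={c@B1}
  B2:   IN={c@B1}   OUT={c@B2, e@B2}
  B3:   IN={c@B2, e@B2}   OUT={c@B2, e@B3}
  B4:   IN={c@B2, e@B3}   OUT={b@B4, c@B2, e@B4}
  B5:   IN={b@B4, b@B6, c@B2, d@B6, e@B4, f@B5}   OUT={b@B4, b@B6, c@B2, d@B5, e@B4, f@B5}
  B6:   IN={b@B4, b@B6, c@B2, d@B5, e@B4, f@B5}   OUT={b@B6, c@B2, d@B6, e@B4, f@B5}
  B7:   IN={b@B6, c@B2, d@B6, e@B4, f@B5}   OUT={b@B6, c@B2, d@B6, e@B7, f@B5}
  B8:   IN={b@B6, c@B2, d@B6, e@B4, e@B7, f@B5}   OUT={a@B8, b@B6, c@B2, d@B6, e@B8, f@B8}

Merge at B2: IN[B2] = OUT[B1] = {c@B1}
Applying B2's transfer function to that IN value gives OUT[B2] (row B2 above).

Answer: {c@B2, e@B2}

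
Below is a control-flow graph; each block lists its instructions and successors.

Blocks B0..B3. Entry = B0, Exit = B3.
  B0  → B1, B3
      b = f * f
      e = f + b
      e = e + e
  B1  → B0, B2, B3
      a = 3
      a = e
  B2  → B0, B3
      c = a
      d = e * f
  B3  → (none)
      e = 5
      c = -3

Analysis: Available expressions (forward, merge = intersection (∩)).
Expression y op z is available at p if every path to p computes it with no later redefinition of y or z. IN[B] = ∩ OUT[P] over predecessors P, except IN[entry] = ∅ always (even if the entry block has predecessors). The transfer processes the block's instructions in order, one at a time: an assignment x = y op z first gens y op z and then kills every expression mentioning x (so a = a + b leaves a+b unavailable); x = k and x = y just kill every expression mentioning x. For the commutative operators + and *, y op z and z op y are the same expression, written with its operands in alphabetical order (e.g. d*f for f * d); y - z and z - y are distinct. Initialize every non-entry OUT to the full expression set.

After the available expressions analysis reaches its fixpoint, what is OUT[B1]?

Answer: {b+f, f*f}

Working:
Per-block solution:
  B0:  IN={}  OUT={b+f, f*f}
  B1:  IN={b+f, f*f}  OUT={b+f, f*f}
  B2:  IN={b+f, f*f}  OUT={b+f, e*f, f*f}
  B3:  IN={b+f, f*f}  OUT={b+f, f*f}

Merge at B1: IN[B1] = OUT[B0] = {b+f, f*f}
Applying B1's transfer function to that IN value gives OUT[B1] (row B1 above).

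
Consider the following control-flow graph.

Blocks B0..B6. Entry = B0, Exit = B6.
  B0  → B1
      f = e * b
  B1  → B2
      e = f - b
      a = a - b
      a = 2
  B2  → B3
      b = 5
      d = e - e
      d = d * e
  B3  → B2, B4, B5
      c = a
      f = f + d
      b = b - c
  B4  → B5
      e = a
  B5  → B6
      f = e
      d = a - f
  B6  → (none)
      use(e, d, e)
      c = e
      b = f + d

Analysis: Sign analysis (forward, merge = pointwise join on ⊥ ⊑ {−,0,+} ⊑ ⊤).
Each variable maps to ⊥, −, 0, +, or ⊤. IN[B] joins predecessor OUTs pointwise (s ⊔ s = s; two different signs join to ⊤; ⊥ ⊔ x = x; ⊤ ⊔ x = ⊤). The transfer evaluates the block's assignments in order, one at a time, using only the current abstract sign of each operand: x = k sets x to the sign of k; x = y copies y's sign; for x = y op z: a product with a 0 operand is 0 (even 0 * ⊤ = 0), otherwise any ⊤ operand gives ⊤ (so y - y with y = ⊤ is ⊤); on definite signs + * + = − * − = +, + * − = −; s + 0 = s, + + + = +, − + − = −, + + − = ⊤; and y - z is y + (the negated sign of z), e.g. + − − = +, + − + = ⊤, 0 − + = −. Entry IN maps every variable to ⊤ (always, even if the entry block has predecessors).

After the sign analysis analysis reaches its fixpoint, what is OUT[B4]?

Answer: {a: +, b: ⊤, c: +, d: ⊤, e: +, f: ⊤}

Trace:
Converged values:
  B0:   IN=(all ⊤)   OUT=(all ⊤)
  B1:   IN=(all ⊤)   OUT={a:+; rest ⊤}
  B2:   IN={a:+; rest ⊤}   OUT={a:+, b:+; rest ⊤}
  B3:   IN={a:+, b:+; rest ⊤}   OUT={a:+, c:+; rest ⊤}
  B4:   IN={a:+, c:+; rest ⊤}   OUT={a:+, c:+, e:+; rest ⊤}
  B5:   IN={a:+, c:+; rest ⊤}   OUT={a:+, c:+; rest ⊤}
  B6:   IN={a:+, c:+; rest ⊤}   OUT={a:+; rest ⊤}

Merge at B4: IN[B4] = OUT[B3] = {a: +, b: ⊤, c: +, d: ⊤, e: ⊤, f: ⊤}
Applying B4's transfer function to that IN value gives OUT[B4] (row B4 above).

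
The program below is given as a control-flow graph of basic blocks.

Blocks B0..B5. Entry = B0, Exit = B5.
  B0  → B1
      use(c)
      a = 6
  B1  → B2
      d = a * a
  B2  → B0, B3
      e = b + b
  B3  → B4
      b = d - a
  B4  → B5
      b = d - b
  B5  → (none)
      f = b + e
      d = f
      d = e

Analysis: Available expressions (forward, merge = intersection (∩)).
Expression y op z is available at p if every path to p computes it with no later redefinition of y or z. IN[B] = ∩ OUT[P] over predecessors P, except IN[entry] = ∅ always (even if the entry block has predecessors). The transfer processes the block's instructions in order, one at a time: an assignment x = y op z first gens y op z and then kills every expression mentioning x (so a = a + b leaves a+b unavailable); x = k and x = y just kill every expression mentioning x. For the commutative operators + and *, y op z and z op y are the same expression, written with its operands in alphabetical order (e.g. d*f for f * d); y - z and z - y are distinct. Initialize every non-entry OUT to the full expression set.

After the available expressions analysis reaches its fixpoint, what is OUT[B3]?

Answer: {a*a, d-a}

Trace:
Converged values:
  B0:  IN={}  OUT={}
  B1:  IN={}  OUT={a*a}
  B2:  IN={a*a}  OUT={a*a, b+b}
  B3:  IN={a*a, b+b}  OUT={a*a, d-a}
  B4:  IN={a*a, d-a}  OUT={a*a, d-a}
  B5:  IN={a*a, d-a}  OUT={a*a, b+e}

Merge at B3: IN[B3] = OUT[B2] = {a*a, b+b}
Applying B3's transfer function to that IN value gives OUT[B3] (row B3 above).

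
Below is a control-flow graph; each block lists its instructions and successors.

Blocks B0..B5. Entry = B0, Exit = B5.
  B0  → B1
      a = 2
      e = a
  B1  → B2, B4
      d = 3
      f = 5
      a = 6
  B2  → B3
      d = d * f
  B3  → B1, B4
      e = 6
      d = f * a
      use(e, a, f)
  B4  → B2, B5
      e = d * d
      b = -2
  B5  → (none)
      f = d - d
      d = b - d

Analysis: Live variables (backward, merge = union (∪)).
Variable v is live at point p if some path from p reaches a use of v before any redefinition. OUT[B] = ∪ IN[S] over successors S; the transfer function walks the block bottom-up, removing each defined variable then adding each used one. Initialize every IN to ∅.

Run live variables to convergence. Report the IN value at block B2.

Fixpoint table:
  B0:  IN={}  OUT={}
  B1:  IN={}  OUT={a, d, f}
  B2:  IN={a, d, f}  OUT={a, f}
  B3:  IN={a, f}  OUT={a, d, f}
  B4:  IN={a, d, f}  OUT={a, b, d, f}
  B5:  IN={b, d}  OUT={}

Merge at B2: OUT[B2] = IN[B3] = {a, f}
Applying B2's transfer function to that OUT value gives IN[B2] (row B2 above).

Answer: {a, d, f}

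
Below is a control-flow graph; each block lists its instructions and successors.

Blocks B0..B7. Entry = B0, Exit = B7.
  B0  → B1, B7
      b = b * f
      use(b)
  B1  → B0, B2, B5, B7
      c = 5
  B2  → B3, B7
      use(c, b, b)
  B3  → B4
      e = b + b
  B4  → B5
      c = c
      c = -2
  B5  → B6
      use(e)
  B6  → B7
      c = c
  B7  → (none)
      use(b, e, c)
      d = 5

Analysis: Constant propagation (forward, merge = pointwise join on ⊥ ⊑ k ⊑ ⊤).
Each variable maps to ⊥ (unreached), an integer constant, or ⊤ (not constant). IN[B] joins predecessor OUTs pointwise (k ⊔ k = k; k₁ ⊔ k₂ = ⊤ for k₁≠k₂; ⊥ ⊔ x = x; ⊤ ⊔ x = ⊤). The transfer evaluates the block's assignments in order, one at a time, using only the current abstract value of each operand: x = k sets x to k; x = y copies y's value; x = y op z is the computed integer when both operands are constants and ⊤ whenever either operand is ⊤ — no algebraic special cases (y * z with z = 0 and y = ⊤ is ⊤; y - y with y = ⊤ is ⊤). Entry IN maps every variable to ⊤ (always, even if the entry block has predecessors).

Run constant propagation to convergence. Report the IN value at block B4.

Answer: {a: ⊤, b: ⊤, c: 5, d: ⊤, e: ⊤, f: ⊤}

Derivation:
Fixpoint table:
  B0:  IN=(all ⊤)  OUT=(all ⊤)
  B1:  IN=(all ⊤)  OUT={c:5; rest ⊤}
  B2:  IN={c:5; rest ⊤}  OUT={c:5; rest ⊤}
  B3:  IN={c:5; rest ⊤}  OUT={c:5; rest ⊤}
  B4:  IN={c:5; rest ⊤}  OUT={c:-2; rest ⊤}
  B5:  IN=(all ⊤)  OUT=(all ⊤)
  B6:  IN=(all ⊤)  OUT=(all ⊤)
  B7:  IN=(all ⊤)  OUT={d:5; rest ⊤}

Merge at B4: IN[B4] = OUT[B3] = {a: ⊤, b: ⊤, c: 5, d: ⊤, e: ⊤, f: ⊤}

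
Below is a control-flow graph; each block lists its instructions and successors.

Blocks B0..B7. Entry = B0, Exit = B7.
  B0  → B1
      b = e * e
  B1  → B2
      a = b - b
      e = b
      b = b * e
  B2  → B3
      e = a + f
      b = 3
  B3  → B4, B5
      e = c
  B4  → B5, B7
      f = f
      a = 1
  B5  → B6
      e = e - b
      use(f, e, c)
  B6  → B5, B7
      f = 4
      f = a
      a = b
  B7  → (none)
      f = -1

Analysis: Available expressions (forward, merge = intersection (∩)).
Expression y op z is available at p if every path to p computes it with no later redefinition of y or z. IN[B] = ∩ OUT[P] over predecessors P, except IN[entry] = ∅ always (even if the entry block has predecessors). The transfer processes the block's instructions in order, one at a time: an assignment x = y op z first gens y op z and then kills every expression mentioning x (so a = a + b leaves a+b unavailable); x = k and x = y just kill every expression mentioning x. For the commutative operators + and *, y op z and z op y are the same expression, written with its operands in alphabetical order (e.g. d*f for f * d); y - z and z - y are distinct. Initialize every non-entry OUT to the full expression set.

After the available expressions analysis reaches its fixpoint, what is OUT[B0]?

Answer: {e*e}

Trace:
Converged values:
  B0:   IN={}   OUT={e*e}
  B1:   IN={e*e}   OUT={}
  B2:   IN={}   OUT={a+f}
  B3:   IN={a+f}   OUT={a+f}
  B4:   IN={a+f}   OUT={}
  B5:   IN={}   OUT={}
  B6:   IN={}   OUT={}
  B7:   IN={}   OUT={}

B0 is the boundary node: IN[B0] = {}
Applying B0's transfer function to that IN value gives OUT[B0] (row B0 above).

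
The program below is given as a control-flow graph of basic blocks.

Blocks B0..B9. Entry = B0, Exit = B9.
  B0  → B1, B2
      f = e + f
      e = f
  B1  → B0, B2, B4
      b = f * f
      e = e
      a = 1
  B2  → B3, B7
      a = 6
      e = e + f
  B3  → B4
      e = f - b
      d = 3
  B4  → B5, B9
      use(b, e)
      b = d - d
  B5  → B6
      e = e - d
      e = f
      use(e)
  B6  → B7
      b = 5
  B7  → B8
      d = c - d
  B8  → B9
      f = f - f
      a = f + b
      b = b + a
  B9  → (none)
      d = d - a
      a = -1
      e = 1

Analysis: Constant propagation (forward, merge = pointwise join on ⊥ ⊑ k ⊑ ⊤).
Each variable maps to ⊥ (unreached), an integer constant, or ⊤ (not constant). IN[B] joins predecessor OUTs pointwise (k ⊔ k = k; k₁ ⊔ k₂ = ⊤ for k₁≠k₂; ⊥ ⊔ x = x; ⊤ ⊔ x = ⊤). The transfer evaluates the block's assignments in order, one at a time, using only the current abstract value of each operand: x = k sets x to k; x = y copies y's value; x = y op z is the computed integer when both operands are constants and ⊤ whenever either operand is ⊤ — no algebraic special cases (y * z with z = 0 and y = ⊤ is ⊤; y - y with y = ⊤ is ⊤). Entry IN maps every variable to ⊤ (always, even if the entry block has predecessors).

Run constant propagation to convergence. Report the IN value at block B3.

Answer: {a: 6, b: ⊤, c: ⊤, d: ⊤, e: ⊤, f: ⊤}

Working:
Converged values:
  B0:  IN=(all ⊤)  OUT=(all ⊤)
  B1:  IN=(all ⊤)  OUT={a:1; rest ⊤}
  B2:  IN=(all ⊤)  OUT={a:6; rest ⊤}
  B3:  IN={a:6; rest ⊤}  OUT={a:6, d:3; rest ⊤}
  B4:  IN=(all ⊤)  OUT=(all ⊤)
  B5:  IN=(all ⊤)  OUT=(all ⊤)
  B6:  IN=(all ⊤)  OUT={b:5; rest ⊤}
  B7:  IN=(all ⊤)  OUT=(all ⊤)
  B8:  IN=(all ⊤)  OUT=(all ⊤)
  B9:  IN=(all ⊤)  OUT={a:-1, e:1; rest ⊤}

Merge at B3: IN[B3] = OUT[B2] = {a: 6, b: ⊤, c: ⊤, d: ⊤, e: ⊤, f: ⊤}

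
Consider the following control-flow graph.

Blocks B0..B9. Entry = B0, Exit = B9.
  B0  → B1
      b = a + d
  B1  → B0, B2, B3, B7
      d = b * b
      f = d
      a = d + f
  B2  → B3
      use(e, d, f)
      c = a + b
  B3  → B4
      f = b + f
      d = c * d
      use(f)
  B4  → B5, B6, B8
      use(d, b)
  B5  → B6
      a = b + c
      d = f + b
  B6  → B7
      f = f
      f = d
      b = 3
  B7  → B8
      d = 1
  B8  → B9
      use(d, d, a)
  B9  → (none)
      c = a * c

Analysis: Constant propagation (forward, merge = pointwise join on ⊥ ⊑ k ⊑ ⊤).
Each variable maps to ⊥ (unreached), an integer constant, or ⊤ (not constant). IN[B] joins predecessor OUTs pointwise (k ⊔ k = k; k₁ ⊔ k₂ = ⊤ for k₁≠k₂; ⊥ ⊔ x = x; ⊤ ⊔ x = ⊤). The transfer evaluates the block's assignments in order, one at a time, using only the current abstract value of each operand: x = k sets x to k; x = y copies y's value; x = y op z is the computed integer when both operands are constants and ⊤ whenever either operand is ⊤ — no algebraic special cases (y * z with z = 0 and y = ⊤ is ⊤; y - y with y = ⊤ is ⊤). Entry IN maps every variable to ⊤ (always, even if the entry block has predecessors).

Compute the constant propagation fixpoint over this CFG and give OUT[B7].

Per-block solution:
  B0:  IN=(all ⊤)  OUT=(all ⊤)
  B1:  IN=(all ⊤)  OUT=(all ⊤)
  B2:  IN=(all ⊤)  OUT=(all ⊤)
  B3:  IN=(all ⊤)  OUT=(all ⊤)
  B4:  IN=(all ⊤)  OUT=(all ⊤)
  B5:  IN=(all ⊤)  OUT=(all ⊤)
  B6:  IN=(all ⊤)  OUT={b:3; rest ⊤}
  B7:  IN=(all ⊤)  OUT={d:1; rest ⊤}
  B8:  IN=(all ⊤)  OUT=(all ⊤)
  B9:  IN=(all ⊤)  OUT=(all ⊤)

Merge at B7: IN[B7] = OUT[B1] ⊔ OUT[B6] = {a: ⊤, b: ⊤, c: ⊤, d: ⊤, e: ⊤, f: ⊤}
Applying B7's transfer function to that IN value gives OUT[B7] (row B7 above).

Answer: {a: ⊤, b: ⊤, c: ⊤, d: 1, e: ⊤, f: ⊤}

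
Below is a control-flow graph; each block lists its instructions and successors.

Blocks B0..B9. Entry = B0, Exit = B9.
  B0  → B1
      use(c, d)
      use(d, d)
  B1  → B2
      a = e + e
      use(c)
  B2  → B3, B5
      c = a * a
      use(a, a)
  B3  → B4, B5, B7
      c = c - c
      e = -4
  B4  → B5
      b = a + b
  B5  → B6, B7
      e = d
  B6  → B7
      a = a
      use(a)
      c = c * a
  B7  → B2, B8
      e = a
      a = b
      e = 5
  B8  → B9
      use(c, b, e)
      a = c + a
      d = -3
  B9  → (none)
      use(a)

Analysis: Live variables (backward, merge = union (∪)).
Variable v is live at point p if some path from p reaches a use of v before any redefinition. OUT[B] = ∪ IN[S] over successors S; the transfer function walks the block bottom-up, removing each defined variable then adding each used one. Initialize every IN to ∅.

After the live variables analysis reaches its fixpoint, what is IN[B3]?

Converged values:
  B0:   IN={b, c, d, e}   OUT={b, c, d, e}
  B1:   IN={b, c, d, e}   OUT={a, b, d}
  B2:   IN={a, b, d}   OUT={a, b, c, d}
  B3:   IN={a, b, c, d}   OUT={a, b, c, d}
  B4:   IN={a, b, c, d}   OUT={a, b, c, d}
  B5:   IN={a, b, c, d}   OUT={a, b, c, d}
  B6:   IN={a, b, c, d}   OUT={a, b, c, d}
  B7:   IN={a, b, c, d}   OUT={a, b, c, d, e}
  B8:   IN={a, b, c, e}   OUT={a}
  B9:   IN={a}   OUT={}

Merge at B3: OUT[B3] = IN[B4] ⊔ IN[B5] ⊔ IN[B7] = {a, b, c, d}
Applying B3's transfer function to that OUT value gives IN[B3] (row B3 above).

Answer: {a, b, c, d}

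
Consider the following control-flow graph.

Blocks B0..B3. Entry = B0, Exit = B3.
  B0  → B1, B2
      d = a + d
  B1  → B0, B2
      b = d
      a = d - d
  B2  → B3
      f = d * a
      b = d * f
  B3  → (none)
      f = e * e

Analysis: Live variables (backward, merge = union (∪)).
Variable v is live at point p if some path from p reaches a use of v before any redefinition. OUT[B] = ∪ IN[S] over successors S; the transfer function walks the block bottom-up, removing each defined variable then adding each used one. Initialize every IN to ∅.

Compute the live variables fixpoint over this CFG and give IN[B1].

Answer: {d, e}

Working:
Converged values:
  B0: | IN={a, d, e} | OUT={a, d, e}
  B1: | IN={d, e} | OUT={a, d, e}
  B2: | IN={a, d, e} | OUT={e}
  B3: | IN={e} | OUT={}

Merge at B1: OUT[B1] = IN[B0] ⊔ IN[B2] = {a, d, e}
Applying B1's transfer function to that OUT value gives IN[B1] (row B1 above).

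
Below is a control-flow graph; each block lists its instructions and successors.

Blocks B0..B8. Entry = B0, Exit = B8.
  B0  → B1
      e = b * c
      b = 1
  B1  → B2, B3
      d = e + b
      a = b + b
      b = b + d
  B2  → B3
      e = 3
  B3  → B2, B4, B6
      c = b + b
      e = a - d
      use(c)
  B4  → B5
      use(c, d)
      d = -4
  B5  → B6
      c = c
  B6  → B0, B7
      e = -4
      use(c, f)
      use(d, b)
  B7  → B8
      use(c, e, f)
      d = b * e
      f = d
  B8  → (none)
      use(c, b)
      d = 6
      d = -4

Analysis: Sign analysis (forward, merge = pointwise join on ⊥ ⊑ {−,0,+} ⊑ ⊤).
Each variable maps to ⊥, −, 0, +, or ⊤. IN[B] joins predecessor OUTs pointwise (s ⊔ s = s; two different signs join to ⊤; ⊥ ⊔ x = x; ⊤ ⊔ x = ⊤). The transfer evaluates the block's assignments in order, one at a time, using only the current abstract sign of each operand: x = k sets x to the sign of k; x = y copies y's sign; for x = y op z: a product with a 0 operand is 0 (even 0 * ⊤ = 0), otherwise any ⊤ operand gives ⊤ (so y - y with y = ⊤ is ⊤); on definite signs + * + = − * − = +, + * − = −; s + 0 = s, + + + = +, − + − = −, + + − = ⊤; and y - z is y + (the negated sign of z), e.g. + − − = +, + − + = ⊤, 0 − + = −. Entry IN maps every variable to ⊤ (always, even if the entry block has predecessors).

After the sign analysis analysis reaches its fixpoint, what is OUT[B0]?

Answer: {a: ⊤, b: +, c: ⊤, d: ⊤, e: ⊤, f: ⊤}

Trace:
Fixpoint table:
  B0:  IN=(all ⊤)  OUT={b:+; rest ⊤}
  B1:  IN={b:+; rest ⊤}  OUT={a:+; rest ⊤}
  B2:  IN={a:+; rest ⊤}  OUT={a:+, e:+; rest ⊤}
  B3:  IN={a:+; rest ⊤}  OUT={a:+; rest ⊤}
  B4:  IN={a:+; rest ⊤}  OUT={a:+, d:-; rest ⊤}
  B5:  IN={a:+, d:-; rest ⊤}  OUT={a:+, d:-; rest ⊤}
  B6:  IN={a:+; rest ⊤}  OUT={a:+, e:-; rest ⊤}
  B7:  IN={a:+, e:-; rest ⊤}  OUT={a:+, e:-; rest ⊤}
  B8:  IN={a:+, e:-; rest ⊤}  OUT={a:+, d:-, e:-; rest ⊤}

Merge at B0 (entry node, so the boundary value (all ⊤) is joined with the incoming edge(s)): IN[B0] = (all ⊤) ⊔ OUT[B6] = {a: ⊤, b: ⊤, c: ⊤, d: ⊤, e: ⊤, f: ⊤}
Applying B0's transfer function to that IN value gives OUT[B0] (row B0 above).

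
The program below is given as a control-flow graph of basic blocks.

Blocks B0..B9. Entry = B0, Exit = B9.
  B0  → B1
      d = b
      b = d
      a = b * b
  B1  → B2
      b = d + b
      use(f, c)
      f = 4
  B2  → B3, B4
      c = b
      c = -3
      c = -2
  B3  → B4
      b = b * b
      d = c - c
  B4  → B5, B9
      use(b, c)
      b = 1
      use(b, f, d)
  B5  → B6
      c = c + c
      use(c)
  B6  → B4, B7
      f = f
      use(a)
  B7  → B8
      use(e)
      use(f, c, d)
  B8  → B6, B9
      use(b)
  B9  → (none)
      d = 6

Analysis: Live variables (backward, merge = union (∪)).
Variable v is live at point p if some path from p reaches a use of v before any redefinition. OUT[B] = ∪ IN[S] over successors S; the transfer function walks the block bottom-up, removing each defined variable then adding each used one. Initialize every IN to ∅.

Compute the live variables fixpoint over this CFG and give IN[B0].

Converged values:
  B0:  IN={b, c, e, f}  OUT={a, b, c, d, e, f}
  B1:  IN={a, b, c, d, e, f}  OUT={a, b, d, e, f}
  B2:  IN={a, b, d, e, f}  OUT={a, b, c, d, e, f}
  B3:  IN={a, b, c, e, f}  OUT={a, b, c, d, e, f}
  B4:  IN={a, b, c, d, e, f}  OUT={a, b, c, d, e, f}
  B5:  IN={a, b, c, d, e, f}  OUT={a, b, c, d, e, f}
  B6:  IN={a, b, c, d, e, f}  OUT={a, b, c, d, e, f}
  B7:  IN={a, b, c, d, e, f}  OUT={a, b, c, d, e, f}
  B8:  IN={a, b, c, d, e, f}  OUT={a, b, c, d, e, f}
  B9:  IN={}  OUT={}

Merge at B0: OUT[B0] = IN[B1] = {a, b, c, d, e, f}
Applying B0's transfer function to that OUT value gives IN[B0] (row B0 above).

Answer: {b, c, e, f}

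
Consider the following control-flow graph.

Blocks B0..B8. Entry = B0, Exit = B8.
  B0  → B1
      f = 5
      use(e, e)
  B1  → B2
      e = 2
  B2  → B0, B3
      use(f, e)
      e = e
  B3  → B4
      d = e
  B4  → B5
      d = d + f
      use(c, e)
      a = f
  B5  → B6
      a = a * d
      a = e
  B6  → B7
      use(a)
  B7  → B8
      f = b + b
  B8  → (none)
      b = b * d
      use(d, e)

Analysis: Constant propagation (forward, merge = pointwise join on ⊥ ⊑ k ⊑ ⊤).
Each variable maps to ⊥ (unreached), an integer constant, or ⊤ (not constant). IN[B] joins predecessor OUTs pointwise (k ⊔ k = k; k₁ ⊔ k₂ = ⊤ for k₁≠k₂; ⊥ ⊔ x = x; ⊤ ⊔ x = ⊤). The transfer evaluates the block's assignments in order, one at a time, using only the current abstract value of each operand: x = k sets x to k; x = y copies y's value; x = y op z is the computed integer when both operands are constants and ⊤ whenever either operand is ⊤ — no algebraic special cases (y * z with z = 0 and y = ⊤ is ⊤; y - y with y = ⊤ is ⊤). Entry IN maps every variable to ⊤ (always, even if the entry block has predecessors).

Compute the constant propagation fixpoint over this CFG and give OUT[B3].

Converged values:
  B0:  IN=(all ⊤)  OUT={f:5; rest ⊤}
  B1:  IN={f:5; rest ⊤}  OUT={e:2, f:5; rest ⊤}
  B2:  IN={e:2, f:5; rest ⊤}  OUT={e:2, f:5; rest ⊤}
  B3:  IN={e:2, f:5; rest ⊤}  OUT={d:2, e:2, f:5; rest ⊤}
  B4:  IN={d:2, e:2, f:5; rest ⊤}  OUT={a:5, d:7, e:2, f:5; rest ⊤}
  B5:  IN={a:5, d:7, e:2, f:5; rest ⊤}  OUT={a:2, d:7, e:2, f:5; rest ⊤}
  B6:  IN={a:2, d:7, e:2, f:5; rest ⊤}  OUT={a:2, d:7, e:2, f:5; rest ⊤}
  B7:  IN={a:2, d:7, e:2, f:5; rest ⊤}  OUT={a:2, d:7, e:2; rest ⊤}
  B8:  IN={a:2, d:7, e:2; rest ⊤}  OUT={a:2, d:7, e:2; rest ⊤}

Merge at B3: IN[B3] = OUT[B2] = {a: ⊤, b: ⊤, c: ⊤, d: ⊤, e: 2, f: 5}
Applying B3's transfer function to that IN value gives OUT[B3] (row B3 above).

Answer: {a: ⊤, b: ⊤, c: ⊤, d: 2, e: 2, f: 5}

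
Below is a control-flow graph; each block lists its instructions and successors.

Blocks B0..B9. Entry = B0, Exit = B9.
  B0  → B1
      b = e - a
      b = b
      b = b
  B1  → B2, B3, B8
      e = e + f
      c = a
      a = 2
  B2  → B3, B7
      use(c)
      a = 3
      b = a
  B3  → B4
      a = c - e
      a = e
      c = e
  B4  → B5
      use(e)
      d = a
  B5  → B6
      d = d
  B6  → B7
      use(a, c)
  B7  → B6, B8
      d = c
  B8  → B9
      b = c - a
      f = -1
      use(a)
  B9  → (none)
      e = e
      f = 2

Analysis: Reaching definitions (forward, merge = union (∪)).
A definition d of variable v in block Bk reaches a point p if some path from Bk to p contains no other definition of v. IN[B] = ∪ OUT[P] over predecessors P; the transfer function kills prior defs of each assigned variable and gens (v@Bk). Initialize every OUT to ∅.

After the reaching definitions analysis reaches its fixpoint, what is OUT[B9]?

Converged values:
  B0:  IN={}  OUT={b@B0}
  B1:  IN={b@B0}  OUT={a@B1, b@B0, c@B1, e@B1}
  B2:  IN={a@B1, b@B0, c@B1, e@B1}  OUT={a@B2, b@B2, c@B1, e@B1}
  B3:  IN={a@B1, a@B2, b@B0, b@B2, c@B1, e@B1}  OUT={a@B3, b@B0, b@B2, c@B3, e@B1}
  B4:  IN={a@B3, b@B0, b@B2, c@B3, e@B1}  OUT={a@B3, b@B0, b@B2, c@B3, d@B4, e@B1}
  B5:  IN={a@B3, b@B0, b@B2, c@B3, d@B4, e@B1}  OUT={a@B3, b@B0, b@B2, c@B3, d@B5, e@B1}
  B6:  IN={a@B2, a@B3, b@B0, b@B2, c@B1, c@B3, d@B5, d@B7, e@B1}  OUT={a@B2, a@B3, b@B0, b@B2, c@B1, c@B3, d@B5, d@B7, e@B1}
  B7:  IN={a@B2, a@B3, b@B0, b@B2, c@B1, c@B3, d@B5, d@B7, e@B1}  OUT={a@B2, a@B3, b@B0, b@B2, c@B1, c@B3, d@B7, e@B1}
  B8:  IN={a@B1, a@B2, a@B3, b@B0, b@B2, c@B1, c@B3, d@B7, e@B1}  OUT={a@B1, a@B2, a@B3, b@B8, c@B1, c@B3, d@B7, e@B1, f@B8}
  B9:  IN={a@B1, a@B2, a@B3, b@B8, c@B1, c@B3, d@B7, e@B1, f@B8}  OUT={a@B1, a@B2, a@B3, b@B8, c@B1, c@B3, d@B7, e@B9, f@B9}

Merge at B9: IN[B9] = OUT[B8] = {a@B1, a@B2, a@B3, b@B8, c@B1, c@B3, d@B7, e@B1, f@B8}
Applying B9's transfer function to that IN value gives OUT[B9] (row B9 above).

Answer: {a@B1, a@B2, a@B3, b@B8, c@B1, c@B3, d@B7, e@B9, f@B9}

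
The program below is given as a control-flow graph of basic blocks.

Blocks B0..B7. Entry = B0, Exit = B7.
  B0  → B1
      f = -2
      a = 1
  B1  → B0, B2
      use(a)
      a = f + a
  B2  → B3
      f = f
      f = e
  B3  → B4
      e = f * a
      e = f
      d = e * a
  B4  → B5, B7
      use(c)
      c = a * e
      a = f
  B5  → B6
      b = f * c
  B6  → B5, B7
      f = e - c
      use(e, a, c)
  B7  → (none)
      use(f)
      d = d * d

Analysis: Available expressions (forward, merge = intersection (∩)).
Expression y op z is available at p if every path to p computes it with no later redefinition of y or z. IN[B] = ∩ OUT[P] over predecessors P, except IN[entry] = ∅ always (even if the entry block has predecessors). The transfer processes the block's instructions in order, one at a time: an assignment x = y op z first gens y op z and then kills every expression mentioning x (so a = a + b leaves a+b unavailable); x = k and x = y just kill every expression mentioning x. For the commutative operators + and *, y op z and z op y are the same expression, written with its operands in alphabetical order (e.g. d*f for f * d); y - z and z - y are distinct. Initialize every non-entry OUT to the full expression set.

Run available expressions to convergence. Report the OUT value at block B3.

Fixpoint table:
  B0:   IN={}   OUT={}
  B1:   IN={}   OUT={}
  B2:   IN={}   OUT={}
  B3:   IN={}   OUT={a*e, a*f}
  B4:   IN={a*e, a*f}   OUT={}
  B5:   IN={}   OUT={c*f}
  B6:   IN={c*f}   OUT={e-c}
  B7:   IN={}   OUT={}

Merge at B3: IN[B3] = OUT[B2] = {}
Applying B3's transfer function to that IN value gives OUT[B3] (row B3 above).

Answer: {a*e, a*f}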